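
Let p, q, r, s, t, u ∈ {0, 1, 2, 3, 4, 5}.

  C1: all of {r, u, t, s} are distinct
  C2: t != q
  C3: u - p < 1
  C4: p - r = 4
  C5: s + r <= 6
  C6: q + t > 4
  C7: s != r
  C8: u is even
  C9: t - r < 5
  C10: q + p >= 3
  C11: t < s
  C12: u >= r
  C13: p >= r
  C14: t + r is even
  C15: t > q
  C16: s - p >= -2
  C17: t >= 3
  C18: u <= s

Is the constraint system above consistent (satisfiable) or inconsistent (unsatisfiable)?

Try p = 4, q = 2, r = 0, s = 5, t = 4, u = 2.
Check constraint 3: u - p = -2; constraint 4: p - r = 4. The remaining constraints are straightforward to verify.

Satisfiable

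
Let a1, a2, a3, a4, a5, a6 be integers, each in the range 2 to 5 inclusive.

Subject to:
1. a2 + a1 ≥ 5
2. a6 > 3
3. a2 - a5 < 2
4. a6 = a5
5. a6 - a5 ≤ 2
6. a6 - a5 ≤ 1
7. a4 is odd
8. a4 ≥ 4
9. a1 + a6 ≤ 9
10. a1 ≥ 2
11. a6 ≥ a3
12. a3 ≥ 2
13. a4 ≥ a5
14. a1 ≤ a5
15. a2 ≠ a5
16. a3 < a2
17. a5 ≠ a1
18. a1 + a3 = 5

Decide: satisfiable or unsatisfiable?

The assignment a1 = 3, a2 = 5, a3 = 2, a4 = 5, a5 = 4, a6 = 4 works:
  constraint 1 holds since a2 + a1 = 8.
  constraint 3 holds since a2 - a5 = 1.
  constraint 5 holds since a6 - a5 = 0.
The rest check out directly.

Satisfiable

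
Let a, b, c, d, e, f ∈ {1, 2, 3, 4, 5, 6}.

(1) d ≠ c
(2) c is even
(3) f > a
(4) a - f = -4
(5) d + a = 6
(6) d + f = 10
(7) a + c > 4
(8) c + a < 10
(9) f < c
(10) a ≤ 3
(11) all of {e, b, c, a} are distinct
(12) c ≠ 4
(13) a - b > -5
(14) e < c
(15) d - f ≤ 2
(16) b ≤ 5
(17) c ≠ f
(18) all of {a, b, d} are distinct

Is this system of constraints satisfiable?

Try a = 1, b = 4, c = 6, d = 5, e = 5, f = 5.
Check constraint 4: a - f = -4; constraint 5: d + a = 6. The remaining constraints are straightforward to verify.

Satisfiable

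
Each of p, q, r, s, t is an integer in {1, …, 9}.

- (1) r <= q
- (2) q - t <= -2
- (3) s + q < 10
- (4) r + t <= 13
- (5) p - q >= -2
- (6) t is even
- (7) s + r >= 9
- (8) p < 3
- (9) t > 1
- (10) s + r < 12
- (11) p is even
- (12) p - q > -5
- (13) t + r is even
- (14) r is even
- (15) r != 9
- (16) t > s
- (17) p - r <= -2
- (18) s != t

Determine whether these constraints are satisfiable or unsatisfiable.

Satisfiable

Take p = 2, q = 4, r = 4, s = 5, t = 8. Then constraint 2: q - t = -4; constraint 3: s + q = 9, and every other listed constraint is also met.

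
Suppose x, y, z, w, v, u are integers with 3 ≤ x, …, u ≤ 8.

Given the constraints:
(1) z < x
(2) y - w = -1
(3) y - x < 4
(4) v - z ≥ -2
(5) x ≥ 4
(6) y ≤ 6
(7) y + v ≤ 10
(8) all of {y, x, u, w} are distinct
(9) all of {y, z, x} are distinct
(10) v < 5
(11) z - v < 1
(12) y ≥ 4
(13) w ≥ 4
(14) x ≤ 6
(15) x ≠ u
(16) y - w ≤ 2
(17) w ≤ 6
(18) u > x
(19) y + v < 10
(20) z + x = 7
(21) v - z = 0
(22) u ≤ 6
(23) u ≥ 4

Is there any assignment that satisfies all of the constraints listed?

Unsatisfiable

Constraints 5, 6, 12, 13, 14, 17, 22, and 23 confine each of y, x, u, w to the 3 values {4, …, 6}.
Constraint 8 requires all 4 of them to be distinct, but only 3 values are available — impossible by the pigeonhole principle.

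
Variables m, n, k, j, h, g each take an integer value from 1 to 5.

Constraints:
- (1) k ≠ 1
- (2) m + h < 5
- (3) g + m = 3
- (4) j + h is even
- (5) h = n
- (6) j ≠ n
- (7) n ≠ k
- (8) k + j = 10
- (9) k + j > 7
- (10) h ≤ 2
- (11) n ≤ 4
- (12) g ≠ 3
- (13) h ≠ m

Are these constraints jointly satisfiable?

Satisfiable

The assignment m = 2, n = 1, k = 5, j = 5, h = 1, g = 1 works:
  constraint 2 holds since m + h = 3.
  constraint 3 holds since g + m = 3.
  constraint 8 holds since k + j = 10.
The rest check out directly.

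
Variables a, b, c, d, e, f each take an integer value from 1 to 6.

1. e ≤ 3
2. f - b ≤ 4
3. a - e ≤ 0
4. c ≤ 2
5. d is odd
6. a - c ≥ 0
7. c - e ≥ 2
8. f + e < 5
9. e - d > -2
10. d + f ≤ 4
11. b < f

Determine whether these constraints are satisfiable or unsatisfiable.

Unsatisfiable

Constraints 3, 6, and 7 give e − a ≥ 0, a − c ≥ 0, c − e ≥ 2.
Adding all 3 inequalities: the left sides telescope to 0, and the right sides sum to 0 + 0 + 2 = 2. So 0 ≥ 2, which is false.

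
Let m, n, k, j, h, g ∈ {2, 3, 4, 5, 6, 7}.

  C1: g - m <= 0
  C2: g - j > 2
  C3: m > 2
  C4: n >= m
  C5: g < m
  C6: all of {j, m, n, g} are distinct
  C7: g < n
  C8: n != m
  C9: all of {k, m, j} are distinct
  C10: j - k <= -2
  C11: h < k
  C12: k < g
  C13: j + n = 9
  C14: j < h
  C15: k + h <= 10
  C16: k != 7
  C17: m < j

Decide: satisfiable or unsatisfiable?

Unsatisfiable

Constraints 5, 11, 12, 14, and 17 give m < j, j < h, h < k, k < g, g < m. Chaining: m < j < h < k < g < m, which forces m < m — impossible.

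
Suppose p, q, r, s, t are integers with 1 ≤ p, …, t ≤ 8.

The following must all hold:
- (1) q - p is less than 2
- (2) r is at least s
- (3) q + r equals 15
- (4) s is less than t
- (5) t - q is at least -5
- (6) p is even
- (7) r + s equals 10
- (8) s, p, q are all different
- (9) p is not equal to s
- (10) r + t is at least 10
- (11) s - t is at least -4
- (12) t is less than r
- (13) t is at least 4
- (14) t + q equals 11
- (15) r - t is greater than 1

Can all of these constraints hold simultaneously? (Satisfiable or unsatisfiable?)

Take p = 8, q = 7, r = 8, s = 2, t = 4. Then constraint 1: q - p = -1; constraint 3: q + r = 15, and every other listed constraint is also met.

Satisfiable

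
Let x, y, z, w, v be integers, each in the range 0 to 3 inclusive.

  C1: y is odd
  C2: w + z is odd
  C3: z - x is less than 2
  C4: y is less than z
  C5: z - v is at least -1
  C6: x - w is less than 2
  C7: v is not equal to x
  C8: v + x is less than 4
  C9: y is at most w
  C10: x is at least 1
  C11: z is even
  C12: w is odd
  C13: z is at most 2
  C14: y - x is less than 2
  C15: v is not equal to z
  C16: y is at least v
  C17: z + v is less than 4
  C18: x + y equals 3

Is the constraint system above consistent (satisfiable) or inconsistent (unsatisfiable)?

The assignment x = 2, y = 1, z = 2, w = 3, v = 0 works:
  constraint 3 holds since z - x = 0.
  constraint 5 holds since z - v = 2.
The rest check out directly.

Satisfiable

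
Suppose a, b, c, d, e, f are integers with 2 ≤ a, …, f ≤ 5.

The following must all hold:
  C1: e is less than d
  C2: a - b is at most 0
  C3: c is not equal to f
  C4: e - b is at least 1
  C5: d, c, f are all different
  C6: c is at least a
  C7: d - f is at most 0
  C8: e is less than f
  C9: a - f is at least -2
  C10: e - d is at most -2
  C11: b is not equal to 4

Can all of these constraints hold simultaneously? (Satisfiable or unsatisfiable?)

Unsatisfiable

Constraints 2, 4, 7, 9, and 10 give b − a ≥ 0, a − f ≥ -2, f − d ≥ 0, d − e ≥ 2, e − b ≥ 1.
Adding all 5 inequalities: the left sides telescope to 0, and the right sides sum to 0 + (-2) + 0 + 2 + 1 = 1. So 0 ≥ 1, which is false.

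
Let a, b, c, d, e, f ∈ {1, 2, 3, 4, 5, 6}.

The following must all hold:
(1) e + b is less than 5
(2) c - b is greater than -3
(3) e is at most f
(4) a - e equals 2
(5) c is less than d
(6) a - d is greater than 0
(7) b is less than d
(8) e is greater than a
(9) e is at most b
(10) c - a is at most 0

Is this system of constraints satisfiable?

Constraints 6, 7, 8, and 9 give b < d, d < a, a < e, e ≤ b. Chaining: b < d < a < e ≤ b, which forces b < b — impossible.

Unsatisfiable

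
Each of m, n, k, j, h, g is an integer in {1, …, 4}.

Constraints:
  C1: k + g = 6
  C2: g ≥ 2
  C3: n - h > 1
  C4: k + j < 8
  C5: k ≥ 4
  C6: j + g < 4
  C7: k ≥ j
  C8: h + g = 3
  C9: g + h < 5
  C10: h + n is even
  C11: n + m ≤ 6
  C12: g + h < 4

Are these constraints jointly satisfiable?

Setting (m, n, k, j, h, g) = (1, 3, 4, 1, 1, 2) satisfies everything: constraint 1: k + g = 6; constraint 3: n - h = 2; constraint 4: k + j = 5, and the others follow.

Satisfiable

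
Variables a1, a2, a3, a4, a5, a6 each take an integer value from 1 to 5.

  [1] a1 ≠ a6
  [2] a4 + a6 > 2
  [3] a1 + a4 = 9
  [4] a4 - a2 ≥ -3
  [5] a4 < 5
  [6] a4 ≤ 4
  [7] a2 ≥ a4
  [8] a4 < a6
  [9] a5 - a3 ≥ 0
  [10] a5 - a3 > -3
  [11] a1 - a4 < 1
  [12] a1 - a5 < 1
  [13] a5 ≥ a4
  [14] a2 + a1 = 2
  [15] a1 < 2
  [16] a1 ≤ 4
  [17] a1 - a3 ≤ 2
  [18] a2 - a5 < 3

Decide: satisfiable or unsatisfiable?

From constraint 16: a1 ≤ 4. From constraint 6: a4 ≤ 4. Hence a1 + a4 ≤ 8. But constraint 3 requires a1 + a4 = 9, and 9 > 8. Contradiction.

Unsatisfiable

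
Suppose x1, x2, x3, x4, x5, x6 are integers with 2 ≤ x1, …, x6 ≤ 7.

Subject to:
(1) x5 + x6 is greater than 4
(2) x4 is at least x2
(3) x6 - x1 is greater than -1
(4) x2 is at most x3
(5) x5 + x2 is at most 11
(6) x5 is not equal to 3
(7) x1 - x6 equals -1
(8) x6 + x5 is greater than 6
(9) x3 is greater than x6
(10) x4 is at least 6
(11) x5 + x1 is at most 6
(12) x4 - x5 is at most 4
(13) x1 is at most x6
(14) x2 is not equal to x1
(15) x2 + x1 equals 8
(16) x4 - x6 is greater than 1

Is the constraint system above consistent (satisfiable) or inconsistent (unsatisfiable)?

Satisfiable

One satisfying assignment is x1 = 2, x2 = 6, x3 = 7, x4 = 7, x5 = 4, x6 = 3.
For the less obvious constraints — constraint 1: x5 + x6 = 7; constraint 3: x6 - x1 = 1; constraint 5: x5 + x2 = 10 — and the others hold by inspection.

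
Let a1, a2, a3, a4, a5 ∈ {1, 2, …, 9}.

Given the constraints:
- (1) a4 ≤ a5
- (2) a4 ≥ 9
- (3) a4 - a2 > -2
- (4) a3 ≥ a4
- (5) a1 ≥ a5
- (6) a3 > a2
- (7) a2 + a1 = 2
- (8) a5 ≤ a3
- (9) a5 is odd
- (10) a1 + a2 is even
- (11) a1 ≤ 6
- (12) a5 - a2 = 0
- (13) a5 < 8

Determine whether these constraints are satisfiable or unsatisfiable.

Unsatisfiable

From constraints 1 and 2: a5 ≥ a4 and a4 ≥ 9, so a5 ≥ 9. From constraints 5 and 11: a5 ≤ a1 and a1 ≤ 6, so a5 ≤ 6. But 6 < 9, so no value of a5 works.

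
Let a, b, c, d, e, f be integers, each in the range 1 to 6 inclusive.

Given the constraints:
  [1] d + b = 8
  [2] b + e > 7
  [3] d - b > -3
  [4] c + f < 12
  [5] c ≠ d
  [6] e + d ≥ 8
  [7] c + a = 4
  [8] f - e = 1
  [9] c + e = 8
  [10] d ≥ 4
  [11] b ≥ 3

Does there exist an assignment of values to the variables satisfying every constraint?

Satisfiable

The assignment a = 1, b = 4, c = 3, d = 4, e = 5, f = 6 works:
  constraint 1 holds since d + b = 8.
  constraint 2 holds since b + e = 9.
  constraint 3 holds since d - b = 0.
The rest check out directly.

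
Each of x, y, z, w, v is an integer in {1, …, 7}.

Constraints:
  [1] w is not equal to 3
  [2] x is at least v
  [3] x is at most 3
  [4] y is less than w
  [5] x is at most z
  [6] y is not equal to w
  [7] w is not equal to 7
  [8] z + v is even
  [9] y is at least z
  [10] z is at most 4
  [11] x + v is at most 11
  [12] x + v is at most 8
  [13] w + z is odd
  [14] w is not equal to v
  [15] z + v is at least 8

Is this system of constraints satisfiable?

Unsatisfiable

From constraint 10: z ≤ 4. From constraints 2 and 3: v ≤ x ≤ 3. Hence z + v ≤ 7. But constraint 15 requires z + v ≥ 8, and 8 > 7. Contradiction.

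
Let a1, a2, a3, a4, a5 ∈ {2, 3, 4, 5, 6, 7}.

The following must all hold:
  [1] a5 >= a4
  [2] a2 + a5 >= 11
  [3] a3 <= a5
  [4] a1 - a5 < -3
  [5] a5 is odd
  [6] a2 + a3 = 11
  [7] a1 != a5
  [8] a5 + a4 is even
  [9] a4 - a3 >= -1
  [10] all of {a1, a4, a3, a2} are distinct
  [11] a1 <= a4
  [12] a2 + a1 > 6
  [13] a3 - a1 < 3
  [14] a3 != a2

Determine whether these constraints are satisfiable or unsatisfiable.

Satisfiable

Setting (a1, a2, a3, a4, a5) = (2, 7, 4, 3, 7) satisfies everything: constraint 2: a2 + a5 = 14; constraint 4: a1 - a5 = -5, and the others follow.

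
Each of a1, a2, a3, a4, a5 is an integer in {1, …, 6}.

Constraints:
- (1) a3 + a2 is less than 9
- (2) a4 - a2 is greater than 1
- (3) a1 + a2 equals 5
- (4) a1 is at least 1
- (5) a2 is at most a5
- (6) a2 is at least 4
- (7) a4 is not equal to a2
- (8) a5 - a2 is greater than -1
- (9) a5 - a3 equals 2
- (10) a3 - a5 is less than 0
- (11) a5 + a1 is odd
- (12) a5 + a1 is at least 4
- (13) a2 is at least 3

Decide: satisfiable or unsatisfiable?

Satisfiable

Setting (a1, a2, a3, a4, a5) = (1, 4, 2, 6, 4) satisfies everything: constraint 1: a3 + a2 = 6; constraint 2: a4 - a2 = 2, and the others follow.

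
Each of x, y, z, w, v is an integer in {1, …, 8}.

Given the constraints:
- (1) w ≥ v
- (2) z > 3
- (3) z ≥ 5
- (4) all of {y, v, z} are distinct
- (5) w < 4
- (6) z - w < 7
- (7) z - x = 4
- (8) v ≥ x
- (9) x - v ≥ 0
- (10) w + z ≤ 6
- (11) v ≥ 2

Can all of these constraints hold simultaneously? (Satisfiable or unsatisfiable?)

Unsatisfiable

From constraints 1 and 11: w ≥ v ≥ 2. From constraint 3: z ≥ 5. Hence w + z ≥ 7. But constraint 10 requires w + z ≤ 6, and 6 < 7. Contradiction.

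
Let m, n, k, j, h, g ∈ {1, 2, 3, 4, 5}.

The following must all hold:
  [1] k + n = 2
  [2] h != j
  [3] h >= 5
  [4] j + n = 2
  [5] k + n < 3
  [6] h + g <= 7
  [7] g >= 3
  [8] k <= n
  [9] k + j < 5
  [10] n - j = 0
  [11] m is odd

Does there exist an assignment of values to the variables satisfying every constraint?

From constraint 3: h ≥ 5. From constraint 7: g ≥ 3. Hence h + g ≥ 8. But constraint 6 requires h + g ≤ 7, and 7 < 8. Contradiction.

Unsatisfiable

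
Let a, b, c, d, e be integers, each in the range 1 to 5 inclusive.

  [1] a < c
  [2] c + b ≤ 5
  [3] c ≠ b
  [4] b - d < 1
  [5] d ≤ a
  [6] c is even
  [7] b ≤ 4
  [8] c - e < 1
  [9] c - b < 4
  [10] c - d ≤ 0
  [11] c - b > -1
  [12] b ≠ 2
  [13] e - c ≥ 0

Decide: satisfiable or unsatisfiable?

Unsatisfiable

Constraints 1, 5, and 10 give d ≤ a, a < c, c ≤ d. Chaining: d ≤ a < c ≤ d, which forces d < d — impossible.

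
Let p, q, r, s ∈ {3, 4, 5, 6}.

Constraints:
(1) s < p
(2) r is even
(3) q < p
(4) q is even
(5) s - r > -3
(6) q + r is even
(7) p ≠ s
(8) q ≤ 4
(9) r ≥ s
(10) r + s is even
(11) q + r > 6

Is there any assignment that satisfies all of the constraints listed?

Take p = 6, q = 4, r = 4, s = 4. Then constraint 2: r = 4 is even; constraint 5: s - r = 0; constraint 11: q + r = 8, and every other listed constraint is also met.

Satisfiable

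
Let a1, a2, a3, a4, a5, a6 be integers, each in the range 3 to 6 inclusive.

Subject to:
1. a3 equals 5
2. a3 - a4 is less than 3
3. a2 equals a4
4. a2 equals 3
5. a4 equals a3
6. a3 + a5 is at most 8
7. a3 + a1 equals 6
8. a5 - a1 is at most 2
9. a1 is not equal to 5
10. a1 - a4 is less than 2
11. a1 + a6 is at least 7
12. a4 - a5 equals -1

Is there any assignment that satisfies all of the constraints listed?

Constraint 4 fixes a2 = 3 and constraint 1 fixes a3 = 5. Constraints 3 and 5 give a2 = a4 = a3, so a2 = a3. But 3 ≠ 5 — contradiction.

Unsatisfiable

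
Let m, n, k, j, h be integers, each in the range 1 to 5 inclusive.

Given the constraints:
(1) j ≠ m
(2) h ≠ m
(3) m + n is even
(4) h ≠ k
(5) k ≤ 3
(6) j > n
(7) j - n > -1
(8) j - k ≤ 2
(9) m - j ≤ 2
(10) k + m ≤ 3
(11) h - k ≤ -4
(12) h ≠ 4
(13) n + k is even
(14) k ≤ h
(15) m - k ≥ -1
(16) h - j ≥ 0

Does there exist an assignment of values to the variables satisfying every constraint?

Unsatisfiable

Constraints 9, 11, 15, and 16 give h − j ≥ 0, j − m ≥ -2, m − k ≥ -1, k − h ≥ 4.
Adding all 4 inequalities: the left sides telescope to 0, and the right sides sum to 0 + (-2) + (-1) + 4 = 1. So 0 ≥ 1, which is false.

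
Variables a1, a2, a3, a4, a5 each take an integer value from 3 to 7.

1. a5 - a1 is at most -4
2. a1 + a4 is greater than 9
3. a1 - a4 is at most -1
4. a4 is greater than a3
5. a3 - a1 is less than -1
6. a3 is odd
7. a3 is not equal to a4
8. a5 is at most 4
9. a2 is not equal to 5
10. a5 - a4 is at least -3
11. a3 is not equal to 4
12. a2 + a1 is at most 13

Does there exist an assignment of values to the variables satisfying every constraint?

Unsatisfiable

Constraints 1, 3, and 10 give a5 − a4 ≥ -3, a4 − a1 ≥ 1, a1 − a5 ≥ 4.
Adding all 3 inequalities: the left sides telescope to 0, and the right sides sum to (-3) + 1 + 4 = 2. So 0 ≥ 2, which is false.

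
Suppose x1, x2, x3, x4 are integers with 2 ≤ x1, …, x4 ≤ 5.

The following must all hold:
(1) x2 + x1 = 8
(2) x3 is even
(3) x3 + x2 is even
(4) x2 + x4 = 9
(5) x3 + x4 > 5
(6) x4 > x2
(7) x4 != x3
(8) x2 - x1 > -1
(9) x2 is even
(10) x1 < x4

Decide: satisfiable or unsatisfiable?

Satisfiable

Take x1 = 4, x2 = 4, x3 = 2, x4 = 5. Then constraint 1: x2 + x1 = 8; constraint 4: x2 + x4 = 9; constraint 5: x3 + x4 = 7, and every other listed constraint is also met.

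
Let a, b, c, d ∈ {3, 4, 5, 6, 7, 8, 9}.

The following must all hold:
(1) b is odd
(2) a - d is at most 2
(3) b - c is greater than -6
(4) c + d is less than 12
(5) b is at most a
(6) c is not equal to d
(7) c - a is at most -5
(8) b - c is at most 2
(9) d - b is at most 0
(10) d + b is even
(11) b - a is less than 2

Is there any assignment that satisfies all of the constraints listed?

Unsatisfiable

Constraints 2, 7, 8, and 9 give b − d ≥ 0, d − a ≥ -2, a − c ≥ 5, c − b ≥ -2.
Adding all 4 inequalities: the left sides telescope to 0, and the right sides sum to 0 + (-2) + 5 + (-2) = 1. So 0 ≥ 1, which is false.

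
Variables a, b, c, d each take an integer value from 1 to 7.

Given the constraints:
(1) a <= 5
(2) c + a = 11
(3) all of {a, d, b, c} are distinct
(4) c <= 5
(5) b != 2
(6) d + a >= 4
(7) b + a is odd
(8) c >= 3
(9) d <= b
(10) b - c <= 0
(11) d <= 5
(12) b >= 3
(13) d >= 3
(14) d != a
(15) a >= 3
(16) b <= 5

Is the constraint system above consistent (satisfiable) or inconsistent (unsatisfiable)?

Constraints 1, 4, 8, 11, 12, 13, 15, and 16 confine each of a, d, b, c to the 3 values {3, …, 5}.
Constraint 3 requires all 4 of them to be distinct, but only 3 values are available — impossible by the pigeonhole principle.

Unsatisfiable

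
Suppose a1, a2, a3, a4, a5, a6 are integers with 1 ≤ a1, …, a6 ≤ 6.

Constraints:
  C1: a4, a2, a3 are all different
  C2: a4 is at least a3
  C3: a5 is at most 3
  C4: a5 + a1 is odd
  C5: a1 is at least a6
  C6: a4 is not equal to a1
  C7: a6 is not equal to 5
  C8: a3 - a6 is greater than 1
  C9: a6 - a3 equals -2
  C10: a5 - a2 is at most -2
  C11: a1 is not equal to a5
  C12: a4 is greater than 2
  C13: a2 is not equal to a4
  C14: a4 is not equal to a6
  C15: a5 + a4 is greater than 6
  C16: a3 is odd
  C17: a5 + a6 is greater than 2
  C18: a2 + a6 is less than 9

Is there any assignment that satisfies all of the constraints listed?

Take a1 = 4, a2 = 3, a3 = 5, a4 = 6, a5 = 1, a6 = 3. Then constraint 8: a3 - a6 = 2; constraint 9: a6 - a3 = -2, and every other listed constraint is also met.

Satisfiable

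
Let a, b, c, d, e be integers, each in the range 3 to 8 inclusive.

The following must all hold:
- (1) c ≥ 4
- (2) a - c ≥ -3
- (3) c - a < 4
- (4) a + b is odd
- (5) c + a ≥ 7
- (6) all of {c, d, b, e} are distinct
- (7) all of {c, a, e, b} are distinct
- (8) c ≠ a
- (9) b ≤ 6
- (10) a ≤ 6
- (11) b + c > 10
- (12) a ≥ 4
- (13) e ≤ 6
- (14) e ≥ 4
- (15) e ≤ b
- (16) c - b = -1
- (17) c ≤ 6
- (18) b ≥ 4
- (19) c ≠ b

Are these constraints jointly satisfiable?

Constraints 1, 9, 10, 12, 13, 14, 17, and 18 confine each of c, a, e, b to the 3 values {4, …, 6}.
Constraint 7 requires all 4 of them to be distinct, but only 3 values are available — impossible by the pigeonhole principle.

Unsatisfiable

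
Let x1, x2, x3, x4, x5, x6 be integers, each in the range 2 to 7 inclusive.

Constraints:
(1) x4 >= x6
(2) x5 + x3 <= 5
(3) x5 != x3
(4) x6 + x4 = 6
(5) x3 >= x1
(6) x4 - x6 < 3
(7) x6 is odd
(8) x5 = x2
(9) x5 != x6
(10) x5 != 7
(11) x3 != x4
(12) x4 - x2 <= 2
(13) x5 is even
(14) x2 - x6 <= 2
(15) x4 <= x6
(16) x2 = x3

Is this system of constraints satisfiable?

From constraints 8 and 16, x5 = x2 = x3, so x5 = x3. But constraint 3 says x5 ≠ x3. Contradiction.

Unsatisfiable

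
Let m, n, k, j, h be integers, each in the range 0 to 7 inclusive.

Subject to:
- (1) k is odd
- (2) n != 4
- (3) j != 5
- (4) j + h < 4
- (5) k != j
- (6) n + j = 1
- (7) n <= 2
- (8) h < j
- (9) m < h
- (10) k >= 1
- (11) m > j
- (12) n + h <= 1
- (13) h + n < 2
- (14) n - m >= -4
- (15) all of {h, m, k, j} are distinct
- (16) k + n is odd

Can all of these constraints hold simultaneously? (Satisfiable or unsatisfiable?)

Constraints 8, 9, and 11 give j < m, m < h, h < j. Chaining: j < m < h < j, which forces j < j — impossible.

Unsatisfiable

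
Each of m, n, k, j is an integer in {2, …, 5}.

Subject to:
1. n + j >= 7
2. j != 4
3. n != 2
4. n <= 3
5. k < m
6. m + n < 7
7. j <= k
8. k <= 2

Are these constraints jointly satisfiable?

From constraint 4: n ≤ 3. From constraints 7 and 8: j ≤ k ≤ 2. Hence n + j ≤ 5. But constraint 1 requires n + j ≥ 7, and 7 > 5. Contradiction.

Unsatisfiable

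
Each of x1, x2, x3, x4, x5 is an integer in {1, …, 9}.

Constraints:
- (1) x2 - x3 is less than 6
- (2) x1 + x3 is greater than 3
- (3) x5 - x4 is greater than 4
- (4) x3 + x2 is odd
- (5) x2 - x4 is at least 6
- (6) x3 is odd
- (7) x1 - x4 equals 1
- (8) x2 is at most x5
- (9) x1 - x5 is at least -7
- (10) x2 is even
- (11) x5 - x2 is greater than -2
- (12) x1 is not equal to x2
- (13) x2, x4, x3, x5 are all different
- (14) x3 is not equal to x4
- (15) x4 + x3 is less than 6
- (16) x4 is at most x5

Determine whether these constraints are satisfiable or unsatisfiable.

Setting (x1, x2, x3, x4, x5) = (3, 8, 3, 2, 9) satisfies everything: constraint 1: x2 - x3 = 5; constraint 2: x1 + x3 = 6, and the others follow.

Satisfiable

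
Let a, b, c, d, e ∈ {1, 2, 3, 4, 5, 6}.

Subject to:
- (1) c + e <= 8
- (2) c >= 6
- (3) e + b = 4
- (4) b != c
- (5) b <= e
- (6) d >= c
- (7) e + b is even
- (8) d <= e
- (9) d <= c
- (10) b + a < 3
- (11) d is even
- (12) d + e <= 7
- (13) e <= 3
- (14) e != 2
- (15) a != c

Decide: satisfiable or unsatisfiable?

Unsatisfiable

From constraints 2 and 6: d ≥ c and c ≥ 6, so d ≥ 6. From constraints 8 and 13: d ≤ e and e ≤ 3, so d ≤ 3. But 3 < 6, so no value of d works.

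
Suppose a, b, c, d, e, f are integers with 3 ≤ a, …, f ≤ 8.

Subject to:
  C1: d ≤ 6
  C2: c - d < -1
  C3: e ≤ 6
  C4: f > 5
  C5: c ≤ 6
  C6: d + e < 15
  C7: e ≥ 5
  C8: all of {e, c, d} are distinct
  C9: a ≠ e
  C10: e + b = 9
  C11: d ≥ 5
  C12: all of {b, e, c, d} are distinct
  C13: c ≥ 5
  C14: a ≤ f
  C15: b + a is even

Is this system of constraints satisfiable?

Constraints 1, 3, 5, 7, 11, and 13 confine each of e, c, d to the 2 values {5, 6}.
Constraint 8 requires all 3 of them to be distinct, but only 2 values are available — impossible by the pigeonhole principle.

Unsatisfiable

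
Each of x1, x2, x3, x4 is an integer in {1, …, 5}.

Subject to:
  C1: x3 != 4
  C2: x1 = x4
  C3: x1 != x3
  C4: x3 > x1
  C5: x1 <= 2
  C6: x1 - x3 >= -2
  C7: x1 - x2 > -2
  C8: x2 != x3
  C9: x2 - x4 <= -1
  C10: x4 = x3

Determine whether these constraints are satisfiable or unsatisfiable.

Unsatisfiable

From constraints 2 and 10, x1 = x4 = x3, so x1 = x3. But constraint 3 says x1 ≠ x3. Contradiction.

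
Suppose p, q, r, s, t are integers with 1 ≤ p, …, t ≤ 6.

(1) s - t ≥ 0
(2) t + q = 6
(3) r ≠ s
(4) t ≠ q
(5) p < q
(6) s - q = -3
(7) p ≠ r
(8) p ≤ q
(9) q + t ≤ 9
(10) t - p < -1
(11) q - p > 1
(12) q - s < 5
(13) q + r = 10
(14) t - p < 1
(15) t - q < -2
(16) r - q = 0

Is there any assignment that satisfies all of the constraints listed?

Try p = 3, q = 5, r = 5, s = 2, t = 1.
Check constraint 1: s - t = 1; constraint 2: t + q = 6; constraint 6: s - q = -3. The remaining constraints are straightforward to verify.

Satisfiable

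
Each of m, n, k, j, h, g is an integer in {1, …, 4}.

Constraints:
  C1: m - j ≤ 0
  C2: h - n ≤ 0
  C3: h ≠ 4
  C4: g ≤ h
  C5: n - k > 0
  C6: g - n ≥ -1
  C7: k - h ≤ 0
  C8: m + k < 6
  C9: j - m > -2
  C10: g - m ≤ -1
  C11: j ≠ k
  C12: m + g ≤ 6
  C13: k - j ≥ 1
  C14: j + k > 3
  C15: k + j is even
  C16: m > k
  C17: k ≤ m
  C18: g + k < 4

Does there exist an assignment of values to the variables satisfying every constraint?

Constraints 1, 2, 6, 7, 10, and 13 give n − h ≥ 0, h − k ≥ 0, k − j ≥ 1, j − m ≥ 0, m − g ≥ 1, g − n ≥ -1.
Adding all 6 inequalities: the left sides telescope to 0, and the right sides sum to 0 + 0 + 1 + 0 + 1 + (-1) = 1. So 0 ≥ 1, which is false.

Unsatisfiable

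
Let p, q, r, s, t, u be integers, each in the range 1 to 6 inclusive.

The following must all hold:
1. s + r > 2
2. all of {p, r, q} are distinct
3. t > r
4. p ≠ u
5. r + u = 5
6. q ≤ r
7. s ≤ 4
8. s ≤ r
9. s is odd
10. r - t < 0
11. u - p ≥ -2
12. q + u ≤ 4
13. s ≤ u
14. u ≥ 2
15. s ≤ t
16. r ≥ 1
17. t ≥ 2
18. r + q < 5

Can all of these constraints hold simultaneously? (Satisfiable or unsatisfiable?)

The assignment p = 4, q = 1, r = 2, s = 1, t = 4, u = 3 works:
  constraint 1 holds since s + r = 3.
  constraint 5 holds since r + u = 5.
  constraint 10 holds since r - t = -2.
The rest check out directly.

Satisfiable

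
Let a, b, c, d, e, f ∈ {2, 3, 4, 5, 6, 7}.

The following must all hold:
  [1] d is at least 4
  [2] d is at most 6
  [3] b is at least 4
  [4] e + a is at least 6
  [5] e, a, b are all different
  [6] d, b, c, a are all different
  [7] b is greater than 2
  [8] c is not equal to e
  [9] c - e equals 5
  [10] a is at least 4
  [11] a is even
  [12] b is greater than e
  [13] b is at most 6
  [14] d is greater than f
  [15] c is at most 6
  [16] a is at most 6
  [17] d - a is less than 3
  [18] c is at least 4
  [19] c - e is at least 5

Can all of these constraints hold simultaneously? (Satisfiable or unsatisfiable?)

Constraints 1, 2, 3, 10, 13, 15, 16, and 18 confine each of d, b, c, a to the 3 values {4, …, 6}.
Constraint 6 requires all 4 of them to be distinct, but only 3 values are available — impossible by the pigeonhole principle.

Unsatisfiable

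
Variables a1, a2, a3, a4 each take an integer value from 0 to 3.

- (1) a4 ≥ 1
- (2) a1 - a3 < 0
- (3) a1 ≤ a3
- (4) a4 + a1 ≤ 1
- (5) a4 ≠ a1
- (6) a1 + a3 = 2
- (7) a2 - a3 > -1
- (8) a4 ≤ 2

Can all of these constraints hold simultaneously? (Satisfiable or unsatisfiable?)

The assignment a1 = 0, a2 = 2, a3 = 2, a4 = 1 works:
  constraint 2 holds since a1 - a3 = -2.
  constraint 4 holds since a4 + a1 = 1.
The rest check out directly.

Satisfiable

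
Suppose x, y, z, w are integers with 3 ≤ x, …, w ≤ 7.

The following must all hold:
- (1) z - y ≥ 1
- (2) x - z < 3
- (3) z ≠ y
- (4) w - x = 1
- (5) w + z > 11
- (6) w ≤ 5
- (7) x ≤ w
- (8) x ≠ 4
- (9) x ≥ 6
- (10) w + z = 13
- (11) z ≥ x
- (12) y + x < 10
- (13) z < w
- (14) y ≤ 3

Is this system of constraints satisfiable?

From constraints 7 and 9: w ≥ x and x ≥ 6, so w ≥ 6. From constraint 6: w ≤ 5. But 5 < 6, so no value of w works.

Unsatisfiable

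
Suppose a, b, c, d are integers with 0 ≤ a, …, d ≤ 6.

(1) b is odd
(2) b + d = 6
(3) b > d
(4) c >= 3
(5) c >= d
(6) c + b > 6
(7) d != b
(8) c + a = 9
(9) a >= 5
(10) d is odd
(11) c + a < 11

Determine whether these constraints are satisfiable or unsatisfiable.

Try a = 5, b = 5, c = 4, d = 1.
Check constraint 2: b + d = 6; constraint 6: c + b = 9. The remaining constraints are straightforward to verify.

Satisfiable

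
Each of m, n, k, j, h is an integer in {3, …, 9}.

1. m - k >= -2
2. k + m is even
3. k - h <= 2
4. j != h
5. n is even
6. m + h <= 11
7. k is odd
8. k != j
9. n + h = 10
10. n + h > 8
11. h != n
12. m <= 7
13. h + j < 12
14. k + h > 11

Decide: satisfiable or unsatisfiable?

Satisfiable

Take m = 5, n = 4, k = 7, j = 5, h = 6. Then constraint 1: m - k = -2; constraint 3: k - h = 1, and every other listed constraint is also met.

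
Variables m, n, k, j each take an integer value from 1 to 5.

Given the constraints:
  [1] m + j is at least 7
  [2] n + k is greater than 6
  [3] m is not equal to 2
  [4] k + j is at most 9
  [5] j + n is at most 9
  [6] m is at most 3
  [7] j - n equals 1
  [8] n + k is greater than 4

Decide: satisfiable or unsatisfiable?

Satisfiable

Take m = 3, n = 4, k = 3, j = 5. Then constraint 1: m + j = 8; constraint 2: n + k = 7, and every other listed constraint is also met.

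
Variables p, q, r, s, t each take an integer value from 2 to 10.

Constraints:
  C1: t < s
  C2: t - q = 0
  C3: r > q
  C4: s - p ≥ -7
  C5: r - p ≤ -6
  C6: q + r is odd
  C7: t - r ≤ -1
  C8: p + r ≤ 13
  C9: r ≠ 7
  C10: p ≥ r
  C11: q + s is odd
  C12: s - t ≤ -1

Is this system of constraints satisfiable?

Constraints 4, 5, 7, and 12 give s − p ≥ -7, p − r ≥ 6, r − t ≥ 1, t − s ≥ 1.
Adding all 4 inequalities: the left sides telescope to 0, and the right sides sum to (-7) + 6 + 1 + 1 = 1. So 0 ≥ 1, which is false.

Unsatisfiable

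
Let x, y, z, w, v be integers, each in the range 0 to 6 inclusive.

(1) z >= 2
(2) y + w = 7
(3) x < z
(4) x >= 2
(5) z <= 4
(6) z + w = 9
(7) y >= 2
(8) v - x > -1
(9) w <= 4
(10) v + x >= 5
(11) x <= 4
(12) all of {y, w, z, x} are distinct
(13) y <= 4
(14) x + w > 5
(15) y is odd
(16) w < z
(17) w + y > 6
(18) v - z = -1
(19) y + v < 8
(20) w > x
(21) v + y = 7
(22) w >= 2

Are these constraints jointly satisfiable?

Unsatisfiable

Constraints 1, 4, 5, 7, 9, 11, 13, and 22 confine each of y, w, z, x to the 3 values {2, …, 4}.
Constraint 12 requires all 4 of them to be distinct, but only 3 values are available — impossible by the pigeonhole principle.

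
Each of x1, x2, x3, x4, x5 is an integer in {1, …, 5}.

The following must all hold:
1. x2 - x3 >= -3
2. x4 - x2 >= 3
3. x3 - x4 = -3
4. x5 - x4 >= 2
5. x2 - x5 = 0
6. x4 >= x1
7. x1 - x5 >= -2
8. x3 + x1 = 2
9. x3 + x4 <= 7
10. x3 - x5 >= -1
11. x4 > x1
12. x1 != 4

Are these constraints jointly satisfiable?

Constraints 1, 2, 4, and 10 give x3 − x5 ≥ -1, x5 − x4 ≥ 2, x4 − x2 ≥ 3, x2 − x3 ≥ -3.
Adding all 4 inequalities: the left sides telescope to 0, and the right sides sum to (-1) + 2 + 3 + (-3) = 1. So 0 ≥ 1, which is false.

Unsatisfiable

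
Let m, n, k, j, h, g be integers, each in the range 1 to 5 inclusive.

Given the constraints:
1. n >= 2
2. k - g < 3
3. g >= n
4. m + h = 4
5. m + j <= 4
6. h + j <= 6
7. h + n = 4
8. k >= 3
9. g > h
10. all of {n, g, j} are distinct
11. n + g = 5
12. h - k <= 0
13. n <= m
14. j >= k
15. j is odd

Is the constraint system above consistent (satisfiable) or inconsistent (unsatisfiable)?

From constraints 1 and 13: m ≥ n ≥ 2. From constraints 8 and 14: j ≥ k ≥ 3. Hence m + j ≥ 5. But constraint 5 requires m + j ≤ 4, and 4 < 5. Contradiction.

Unsatisfiable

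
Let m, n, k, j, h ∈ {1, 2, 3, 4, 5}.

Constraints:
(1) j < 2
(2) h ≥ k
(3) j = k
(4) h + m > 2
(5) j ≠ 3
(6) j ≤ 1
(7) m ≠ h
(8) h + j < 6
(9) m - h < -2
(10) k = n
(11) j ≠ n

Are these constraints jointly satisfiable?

From constraints 3 and 10, j = k = n, so j = n. But constraint 11 says j ≠ n. Contradiction.

Unsatisfiable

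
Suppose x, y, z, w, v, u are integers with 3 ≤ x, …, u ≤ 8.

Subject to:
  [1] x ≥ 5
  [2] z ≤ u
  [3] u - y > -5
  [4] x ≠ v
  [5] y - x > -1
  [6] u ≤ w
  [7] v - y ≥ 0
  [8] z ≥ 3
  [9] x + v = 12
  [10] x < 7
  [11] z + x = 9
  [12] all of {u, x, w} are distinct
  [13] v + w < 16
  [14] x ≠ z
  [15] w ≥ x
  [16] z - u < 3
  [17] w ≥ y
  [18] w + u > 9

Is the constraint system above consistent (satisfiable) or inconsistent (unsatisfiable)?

Try x = 5, y = 7, z = 4, w = 8, v = 7, u = 4.
Check constraint 3: u - y = -3; constraint 5: y - x = 2. The remaining constraints are straightforward to verify.

Satisfiable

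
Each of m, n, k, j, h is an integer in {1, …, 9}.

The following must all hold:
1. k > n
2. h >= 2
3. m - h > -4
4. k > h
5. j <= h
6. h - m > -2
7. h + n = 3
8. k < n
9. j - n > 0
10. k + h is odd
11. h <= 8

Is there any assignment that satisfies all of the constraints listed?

Constraints 4, 5, 8, and 9 give j ≤ h, h < k, k < n, n < j. Chaining: j ≤ h < k < n < j, which forces j < j — impossible.

Unsatisfiable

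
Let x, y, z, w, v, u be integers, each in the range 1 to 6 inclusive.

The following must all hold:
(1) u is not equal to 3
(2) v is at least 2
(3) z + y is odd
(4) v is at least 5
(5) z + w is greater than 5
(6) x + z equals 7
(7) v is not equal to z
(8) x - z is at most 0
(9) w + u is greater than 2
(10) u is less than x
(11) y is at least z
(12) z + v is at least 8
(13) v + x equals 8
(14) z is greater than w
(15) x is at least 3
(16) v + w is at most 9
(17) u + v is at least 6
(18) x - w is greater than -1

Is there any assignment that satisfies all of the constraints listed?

Satisfiable

One satisfying assignment is x = 3, y = 5, z = 4, w = 3, v = 5, u = 2.
For the less obvious constraints — constraint 5: z + w = 7; constraint 6: x + z = 7; constraint 8: x - z = -1 — and the others hold by inspection.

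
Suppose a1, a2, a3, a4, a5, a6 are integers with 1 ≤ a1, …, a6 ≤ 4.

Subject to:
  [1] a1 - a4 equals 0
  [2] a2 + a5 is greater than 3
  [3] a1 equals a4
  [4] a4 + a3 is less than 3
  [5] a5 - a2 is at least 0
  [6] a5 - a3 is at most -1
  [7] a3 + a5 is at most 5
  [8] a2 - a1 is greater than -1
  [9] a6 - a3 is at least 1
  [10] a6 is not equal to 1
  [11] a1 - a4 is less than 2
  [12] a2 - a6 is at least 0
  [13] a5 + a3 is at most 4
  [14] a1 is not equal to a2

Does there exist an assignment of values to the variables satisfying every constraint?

Unsatisfiable

Constraints 5, 6, 9, and 12 give a6 − a3 ≥ 1, a3 − a5 ≥ 1, a5 − a2 ≥ 0, a2 − a6 ≥ 0.
Adding all 4 inequalities: the left sides telescope to 0, and the right sides sum to 1 + 1 + 0 + 0 = 2. So 0 ≥ 2, which is false.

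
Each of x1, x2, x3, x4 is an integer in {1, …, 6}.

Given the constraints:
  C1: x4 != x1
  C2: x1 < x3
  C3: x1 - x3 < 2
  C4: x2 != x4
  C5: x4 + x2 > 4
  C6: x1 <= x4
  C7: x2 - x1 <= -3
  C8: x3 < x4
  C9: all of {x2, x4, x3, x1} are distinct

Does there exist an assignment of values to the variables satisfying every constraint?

The assignment x1 = 4, x2 = 1, x3 = 5, x4 = 6 works:
  constraint 3 holds since x1 - x3 = -1.
  constraint 5 holds since x4 + x2 = 7.
The rest check out directly.

Satisfiable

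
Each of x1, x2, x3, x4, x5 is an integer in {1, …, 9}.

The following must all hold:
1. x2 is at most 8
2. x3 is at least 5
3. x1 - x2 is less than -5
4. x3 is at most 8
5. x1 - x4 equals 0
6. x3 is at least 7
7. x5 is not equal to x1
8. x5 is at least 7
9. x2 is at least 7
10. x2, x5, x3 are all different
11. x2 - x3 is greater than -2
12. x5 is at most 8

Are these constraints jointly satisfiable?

Constraints 1, 4, 6, 8, 9, and 12 confine each of x2, x5, x3 to the 2 values {7, 8}.
Constraint 10 requires all 3 of them to be distinct, but only 2 values are available — impossible by the pigeonhole principle.

Unsatisfiable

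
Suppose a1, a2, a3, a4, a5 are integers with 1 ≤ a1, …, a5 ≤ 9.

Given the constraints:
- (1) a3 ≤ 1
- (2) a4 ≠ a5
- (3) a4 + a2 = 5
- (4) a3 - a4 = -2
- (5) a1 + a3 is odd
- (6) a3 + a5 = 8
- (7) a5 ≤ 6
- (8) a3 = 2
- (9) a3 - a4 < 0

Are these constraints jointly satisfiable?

Unsatisfiable

From constraint 1: a3 ≤ 1. From constraint 7: a5 ≤ 6. Hence a3 + a5 ≤ 7. But constraint 6 requires a3 + a5 = 8, and 8 > 7. Contradiction.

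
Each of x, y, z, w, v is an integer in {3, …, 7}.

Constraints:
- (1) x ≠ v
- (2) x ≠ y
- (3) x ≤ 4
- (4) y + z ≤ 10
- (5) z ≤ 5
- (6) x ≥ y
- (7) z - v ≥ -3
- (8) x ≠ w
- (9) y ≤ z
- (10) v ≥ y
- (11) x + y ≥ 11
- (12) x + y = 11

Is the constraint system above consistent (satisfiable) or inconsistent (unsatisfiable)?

From constraint 3: x ≤ 4. From constraints 5 and 9: y ≤ z ≤ 5. Hence x + y ≤ 9. But constraint 11 requires x + y ≥ 11, and 11 > 9. Contradiction.

Unsatisfiable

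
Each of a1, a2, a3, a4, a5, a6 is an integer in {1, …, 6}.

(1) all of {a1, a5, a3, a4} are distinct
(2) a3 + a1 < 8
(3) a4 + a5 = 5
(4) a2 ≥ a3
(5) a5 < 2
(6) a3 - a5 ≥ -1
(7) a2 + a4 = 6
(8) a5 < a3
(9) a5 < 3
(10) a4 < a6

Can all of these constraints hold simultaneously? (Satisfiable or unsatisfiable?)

Satisfiable

Try a1 = 5, a2 = 2, a3 = 2, a4 = 4, a5 = 1, a6 = 5.
Check constraint 2: a3 + a1 = 7; constraint 3: a4 + a5 = 5; constraint 6: a3 - a5 = 1. The remaining constraints are straightforward to verify.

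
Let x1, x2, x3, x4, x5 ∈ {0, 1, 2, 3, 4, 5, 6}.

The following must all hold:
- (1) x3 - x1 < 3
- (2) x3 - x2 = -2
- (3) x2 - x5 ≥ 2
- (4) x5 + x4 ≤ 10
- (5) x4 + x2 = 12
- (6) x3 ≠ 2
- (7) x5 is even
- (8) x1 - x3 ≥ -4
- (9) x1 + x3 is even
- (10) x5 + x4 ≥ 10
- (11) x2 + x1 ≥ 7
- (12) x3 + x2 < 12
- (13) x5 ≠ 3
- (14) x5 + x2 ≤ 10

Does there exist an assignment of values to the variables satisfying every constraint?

Satisfiable

Take x1 = 2, x2 = 6, x3 = 4, x4 = 6, x5 = 4. Then constraint 1: x3 - x1 = 2; constraint 2: x3 - x2 = -2; constraint 3: x2 - x5 = 2, and every other listed constraint is also met.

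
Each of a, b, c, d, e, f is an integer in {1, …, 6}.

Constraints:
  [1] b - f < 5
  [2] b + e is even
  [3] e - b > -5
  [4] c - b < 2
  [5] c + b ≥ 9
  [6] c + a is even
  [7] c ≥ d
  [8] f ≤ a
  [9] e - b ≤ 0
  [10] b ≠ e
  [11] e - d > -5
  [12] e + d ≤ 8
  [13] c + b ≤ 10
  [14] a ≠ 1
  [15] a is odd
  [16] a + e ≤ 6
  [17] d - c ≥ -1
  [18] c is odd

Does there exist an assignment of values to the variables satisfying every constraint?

Satisfiable

Try a = 3, b = 4, c = 5, d = 4, e = 2, f = 2.
Check constraint 1: b - f = 2; constraint 3: e - b = -2. The remaining constraints are straightforward to verify.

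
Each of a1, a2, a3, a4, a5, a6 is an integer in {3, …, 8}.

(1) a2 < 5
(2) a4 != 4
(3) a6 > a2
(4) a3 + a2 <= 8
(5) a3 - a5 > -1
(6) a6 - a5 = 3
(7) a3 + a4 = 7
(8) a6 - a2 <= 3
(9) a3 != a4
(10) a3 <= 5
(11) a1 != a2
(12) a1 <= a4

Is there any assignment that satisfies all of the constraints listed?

Setting (a1, a2, a3, a4, a5, a6) = (3, 4, 4, 3, 3, 6) satisfies everything: constraint 4: a3 + a2 = 8; constraint 5: a3 - a5 = 1, and the others follow.

Satisfiable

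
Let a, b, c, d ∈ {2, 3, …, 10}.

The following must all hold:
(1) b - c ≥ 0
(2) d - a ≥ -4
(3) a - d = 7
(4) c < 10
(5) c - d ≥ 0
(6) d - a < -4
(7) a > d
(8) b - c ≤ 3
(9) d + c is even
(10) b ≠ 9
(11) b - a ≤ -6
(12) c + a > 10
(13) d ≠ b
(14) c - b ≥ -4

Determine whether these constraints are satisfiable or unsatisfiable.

Constraints 1, 2, 5, and 11 give d − a ≥ -4, a − b ≥ 6, b − c ≥ 0, c − d ≥ 0.
Adding all 4 inequalities: the left sides telescope to 0, and the right sides sum to (-4) + 6 + 0 + 0 = 2. So 0 ≥ 2, which is false.

Unsatisfiable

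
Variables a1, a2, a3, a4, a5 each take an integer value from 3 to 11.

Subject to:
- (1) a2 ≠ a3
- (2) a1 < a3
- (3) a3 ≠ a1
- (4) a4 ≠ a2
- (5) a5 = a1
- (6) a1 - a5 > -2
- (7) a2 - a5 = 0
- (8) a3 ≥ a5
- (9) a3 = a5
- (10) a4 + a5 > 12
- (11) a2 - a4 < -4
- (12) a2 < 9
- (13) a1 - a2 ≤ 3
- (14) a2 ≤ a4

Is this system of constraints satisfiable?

From constraints 5 and 9, a3 = a5 = a1, so a3 = a1. But constraint 3 says a3 ≠ a1. Contradiction.

Unsatisfiable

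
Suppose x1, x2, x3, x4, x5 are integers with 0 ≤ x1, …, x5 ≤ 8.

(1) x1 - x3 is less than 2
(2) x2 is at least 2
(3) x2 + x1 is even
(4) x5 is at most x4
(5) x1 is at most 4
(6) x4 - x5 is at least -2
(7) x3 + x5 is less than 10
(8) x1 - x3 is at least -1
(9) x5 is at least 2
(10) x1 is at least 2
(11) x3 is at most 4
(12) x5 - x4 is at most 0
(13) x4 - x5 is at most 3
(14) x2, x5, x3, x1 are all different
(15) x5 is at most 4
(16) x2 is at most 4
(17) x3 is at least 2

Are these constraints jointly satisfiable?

Unsatisfiable

Constraints 2, 5, 9, 10, 11, 15, 16, and 17 confine each of x2, x5, x3, x1 to the 3 values {2, …, 4}.
Constraint 14 requires all 4 of them to be distinct, but only 3 values are available — impossible by the pigeonhole principle.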